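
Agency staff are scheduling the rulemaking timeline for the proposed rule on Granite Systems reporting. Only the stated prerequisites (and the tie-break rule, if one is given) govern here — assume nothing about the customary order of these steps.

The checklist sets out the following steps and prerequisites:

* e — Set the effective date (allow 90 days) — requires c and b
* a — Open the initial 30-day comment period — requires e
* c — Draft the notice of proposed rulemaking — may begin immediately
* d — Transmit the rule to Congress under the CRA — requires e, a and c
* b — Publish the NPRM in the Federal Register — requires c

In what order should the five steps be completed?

c, b, e, a, d

Only c has no prerequisites, so it is first.
b needed c, now all done → b.
e needed c and b, now all done → e.
a is the only step now ready → a.
Next only d has its prerequisites met → d.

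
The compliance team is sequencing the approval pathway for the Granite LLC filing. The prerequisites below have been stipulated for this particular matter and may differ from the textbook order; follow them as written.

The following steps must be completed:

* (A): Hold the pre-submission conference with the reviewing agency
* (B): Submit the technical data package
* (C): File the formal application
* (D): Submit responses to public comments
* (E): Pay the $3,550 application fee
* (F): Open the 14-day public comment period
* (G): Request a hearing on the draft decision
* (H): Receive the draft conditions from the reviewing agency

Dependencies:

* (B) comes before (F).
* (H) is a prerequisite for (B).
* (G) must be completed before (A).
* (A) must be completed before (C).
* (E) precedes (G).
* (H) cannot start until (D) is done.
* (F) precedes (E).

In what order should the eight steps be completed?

(D) → (H) → (B) → (F) → (E) → (G) → (A) → (C)

Only (D) has no prerequisites, so it is first.
(H) needed (D), now all done → (H).
That leaves (B) as the only ready step → (B).
Next only (F) has its prerequisites met → (F).
(E) needed (F), now all done → (E).
(G) needed (E), now all done → (G).
(A) needed (G), now all done → (A).
That leaves (C) as the only ready step → (C).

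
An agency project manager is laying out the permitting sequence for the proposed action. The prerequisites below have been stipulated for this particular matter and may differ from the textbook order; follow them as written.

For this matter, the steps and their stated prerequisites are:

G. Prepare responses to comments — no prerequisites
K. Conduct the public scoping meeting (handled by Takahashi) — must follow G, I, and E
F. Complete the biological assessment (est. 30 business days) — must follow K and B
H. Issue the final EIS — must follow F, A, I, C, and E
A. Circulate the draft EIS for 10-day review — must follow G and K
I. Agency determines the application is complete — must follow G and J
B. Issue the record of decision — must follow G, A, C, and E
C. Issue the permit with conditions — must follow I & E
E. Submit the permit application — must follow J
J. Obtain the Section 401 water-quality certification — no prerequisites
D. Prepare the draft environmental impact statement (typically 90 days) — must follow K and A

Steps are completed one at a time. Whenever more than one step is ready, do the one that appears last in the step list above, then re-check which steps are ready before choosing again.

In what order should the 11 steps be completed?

J, E, G, I, C, K, A, D, B, F, H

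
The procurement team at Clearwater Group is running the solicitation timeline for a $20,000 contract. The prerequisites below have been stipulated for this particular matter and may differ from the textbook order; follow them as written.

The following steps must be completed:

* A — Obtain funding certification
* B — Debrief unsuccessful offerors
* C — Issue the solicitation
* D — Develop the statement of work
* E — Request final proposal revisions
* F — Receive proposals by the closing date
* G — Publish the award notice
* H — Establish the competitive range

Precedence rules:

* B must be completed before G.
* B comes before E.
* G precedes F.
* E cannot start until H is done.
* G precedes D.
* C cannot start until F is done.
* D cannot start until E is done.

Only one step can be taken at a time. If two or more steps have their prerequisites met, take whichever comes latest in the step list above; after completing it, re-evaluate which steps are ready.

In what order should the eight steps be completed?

H, B and A have no prerequisites; H is listed later, so H is first.
B and A are both available; B is listed later → B.
G and E now also ready, so the ready set is {G, E, A}; G is listed later → G.
F, E and A are all available; F is listed later → F.
C now also ready, so the ready set is {E, C, A}; E is listed later → E.
D now also ready, so the ready set is {D, C, A}; D is listed later → D.
C and A are both available; C is listed later → C.
Next only A has its prerequisites met → A.

H → B → G → F → E → D → C → A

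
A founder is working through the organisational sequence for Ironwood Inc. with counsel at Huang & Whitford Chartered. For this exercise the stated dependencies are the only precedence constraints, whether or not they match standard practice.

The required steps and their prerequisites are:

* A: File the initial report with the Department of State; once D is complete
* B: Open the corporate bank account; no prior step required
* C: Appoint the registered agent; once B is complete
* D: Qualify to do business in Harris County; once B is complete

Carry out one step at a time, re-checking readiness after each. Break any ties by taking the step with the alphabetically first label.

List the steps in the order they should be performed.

B is the only step with nothing outstanding, so it goes first.
Now C and D have their prerequisites met. C has the earlier label, so C next.
Next only D has its prerequisites met → D.
A is the only step now ready → A.

B C D A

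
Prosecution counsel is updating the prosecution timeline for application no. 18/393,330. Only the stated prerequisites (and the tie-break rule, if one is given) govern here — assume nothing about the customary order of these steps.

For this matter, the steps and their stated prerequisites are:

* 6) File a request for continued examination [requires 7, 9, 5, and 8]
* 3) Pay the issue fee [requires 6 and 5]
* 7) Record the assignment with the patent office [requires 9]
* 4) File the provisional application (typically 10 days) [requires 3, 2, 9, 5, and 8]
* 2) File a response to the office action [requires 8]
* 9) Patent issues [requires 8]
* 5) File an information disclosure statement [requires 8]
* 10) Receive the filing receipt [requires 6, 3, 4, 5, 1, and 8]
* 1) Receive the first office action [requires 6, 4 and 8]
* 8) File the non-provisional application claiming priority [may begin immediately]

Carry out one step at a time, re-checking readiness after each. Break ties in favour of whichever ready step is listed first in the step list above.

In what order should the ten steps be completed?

8 2 9 7 5 6 3 4 1 10

8 is the only step with nothing outstanding, so it goes first.
2, 9 and 5 are all available; 2 is listed earlier → 2.
9 and 5 are both available; 9 is listed earlier → 9.
7 now also ready, so the ready set is {7, 5}; 7 is listed earlier → 7.
5 needed 8, now all done → 5.
That leaves 6 as the only ready step → 6.
Next only 3 has its prerequisites met → 3.
4 needed 3, 2, 9, 5 and 8, now all done → 4.
1 needed 6, 4 and 8, now all done → 1.
10 is the only step now ready → 10.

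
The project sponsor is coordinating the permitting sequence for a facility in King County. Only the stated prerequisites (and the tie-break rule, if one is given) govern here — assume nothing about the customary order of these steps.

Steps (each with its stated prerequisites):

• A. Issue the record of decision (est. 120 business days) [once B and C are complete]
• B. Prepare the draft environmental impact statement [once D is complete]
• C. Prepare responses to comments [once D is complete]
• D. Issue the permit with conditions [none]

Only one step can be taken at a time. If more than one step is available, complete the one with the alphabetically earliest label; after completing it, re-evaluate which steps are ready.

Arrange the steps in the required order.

D B C A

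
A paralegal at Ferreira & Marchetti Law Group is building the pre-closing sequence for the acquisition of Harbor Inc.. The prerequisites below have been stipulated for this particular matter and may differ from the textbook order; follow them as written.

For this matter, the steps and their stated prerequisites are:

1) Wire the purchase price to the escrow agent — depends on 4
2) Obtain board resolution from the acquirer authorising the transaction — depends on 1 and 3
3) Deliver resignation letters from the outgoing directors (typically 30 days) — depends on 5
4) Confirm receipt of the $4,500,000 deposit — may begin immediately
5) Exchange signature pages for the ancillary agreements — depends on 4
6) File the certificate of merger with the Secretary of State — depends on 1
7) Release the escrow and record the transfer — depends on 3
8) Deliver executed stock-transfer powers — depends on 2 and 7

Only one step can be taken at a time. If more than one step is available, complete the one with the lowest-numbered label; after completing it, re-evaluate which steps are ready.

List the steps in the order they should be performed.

4 1 5 3 2 6 7 8

Only 4 has no prerequisites, so it is first.
Now 1 and 5 have their prerequisites met. 1 has the earlier label, so 1 next.
5 and 6 are both available; 5 has the earlier label → 5.
3 now also ready, so the ready set is {3, 6}; 3 has the earlier label → 3.
2 and 7 now also ready, so the ready set is {2, 6, 7}; 2 has the earlier label → 2.
6 and 7 are both available; 6 has the earlier label → 6.
7 is the only step now ready → 7.
Next only 8 has its prerequisites met → 8.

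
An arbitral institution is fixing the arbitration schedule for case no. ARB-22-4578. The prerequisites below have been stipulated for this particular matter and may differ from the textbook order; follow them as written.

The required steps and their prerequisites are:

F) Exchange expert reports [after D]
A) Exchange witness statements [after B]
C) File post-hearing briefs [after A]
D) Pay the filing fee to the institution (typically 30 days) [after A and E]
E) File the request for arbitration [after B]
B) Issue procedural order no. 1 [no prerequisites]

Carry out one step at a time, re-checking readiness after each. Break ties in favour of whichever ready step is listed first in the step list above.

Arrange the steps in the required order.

B, A, C, E, D, F

Only B has no prerequisites, so it is first.
Now A and E have their prerequisites met. A is listed earlier, so A next.
C now also ready, so the ready set is {C, E}; C is listed earlier → C.
E needed B, now all done → E.
D is the only step now ready → D.
F needed D, now all done → F.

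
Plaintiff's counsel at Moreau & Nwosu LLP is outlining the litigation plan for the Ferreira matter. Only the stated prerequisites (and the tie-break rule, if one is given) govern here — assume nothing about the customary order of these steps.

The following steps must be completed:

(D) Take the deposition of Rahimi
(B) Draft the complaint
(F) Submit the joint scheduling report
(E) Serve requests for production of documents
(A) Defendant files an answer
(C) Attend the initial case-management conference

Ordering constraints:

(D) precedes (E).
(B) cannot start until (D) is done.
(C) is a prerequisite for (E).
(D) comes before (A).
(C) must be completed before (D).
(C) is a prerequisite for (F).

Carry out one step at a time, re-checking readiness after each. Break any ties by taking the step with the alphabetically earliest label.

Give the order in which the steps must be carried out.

(C), (D), (A), (B), (E), (F)

(C) is the only step with nothing outstanding, so it goes first.
Now (D) and (F) have their prerequisites met. (D) has the earlier label, so (D) next.
Ready: (A), (B), (E) and (F). (A) has the earlier label → (A).
Ready: (B), (E) and (F). (B) has the earlier label → (B).
(E) and (F) are both available; (E) has the earlier label → (E).
(F) is the only step now ready → (F).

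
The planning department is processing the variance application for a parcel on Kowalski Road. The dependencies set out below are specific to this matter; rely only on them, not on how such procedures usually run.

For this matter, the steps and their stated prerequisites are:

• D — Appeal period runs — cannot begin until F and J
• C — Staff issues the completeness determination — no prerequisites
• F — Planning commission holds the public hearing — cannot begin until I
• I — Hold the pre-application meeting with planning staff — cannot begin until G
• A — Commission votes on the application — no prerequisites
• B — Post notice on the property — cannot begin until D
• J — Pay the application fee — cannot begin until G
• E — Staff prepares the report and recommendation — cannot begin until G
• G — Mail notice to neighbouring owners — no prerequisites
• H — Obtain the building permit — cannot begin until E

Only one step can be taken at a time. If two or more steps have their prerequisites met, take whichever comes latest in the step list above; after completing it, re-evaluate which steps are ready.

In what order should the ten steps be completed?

G → E → H → J → A → I → F → C → D → B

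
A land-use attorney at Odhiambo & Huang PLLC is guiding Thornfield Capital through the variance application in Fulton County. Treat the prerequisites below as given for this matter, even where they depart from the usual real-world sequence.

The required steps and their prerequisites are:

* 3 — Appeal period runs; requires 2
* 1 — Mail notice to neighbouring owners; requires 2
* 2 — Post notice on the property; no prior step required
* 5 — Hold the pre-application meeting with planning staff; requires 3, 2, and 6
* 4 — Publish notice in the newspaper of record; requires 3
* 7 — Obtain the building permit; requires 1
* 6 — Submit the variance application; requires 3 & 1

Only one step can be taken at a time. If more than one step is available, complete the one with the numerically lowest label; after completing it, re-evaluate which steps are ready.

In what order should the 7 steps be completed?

2 has no prerequisites → 2 first.
1 and 3 are both available; 1 has the earlier label → 1.
Ready: 3 and 7. 3 has the earlier label → 3.
4 and 6 now also ready, so the ready set is {4, 6, 7}; 4 has the earlier label → 4.
Ready: 6 and 7. 6 has the earlier label → 6.
5 now also ready, so the ready set is {5, 7}; 5 has the earlier label → 5.
7 needed 1, now all done → 7.

2 → 1 → 3 → 4 → 6 → 5 → 7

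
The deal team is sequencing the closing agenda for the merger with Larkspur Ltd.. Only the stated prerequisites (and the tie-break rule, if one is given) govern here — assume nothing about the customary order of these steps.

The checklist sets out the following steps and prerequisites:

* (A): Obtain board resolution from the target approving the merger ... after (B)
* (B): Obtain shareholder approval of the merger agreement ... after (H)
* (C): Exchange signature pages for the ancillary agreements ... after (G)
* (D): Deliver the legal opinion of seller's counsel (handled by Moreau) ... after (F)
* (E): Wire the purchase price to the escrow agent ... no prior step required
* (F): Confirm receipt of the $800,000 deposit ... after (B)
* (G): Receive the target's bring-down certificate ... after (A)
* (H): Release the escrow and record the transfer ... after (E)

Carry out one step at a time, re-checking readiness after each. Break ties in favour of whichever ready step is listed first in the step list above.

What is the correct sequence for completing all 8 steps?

Only (E) has no prerequisites, so it is first.
(H) is the only step now ready → (H).
That leaves (B) as the only ready step → (B).
(A) and (F) are both available; (A) is listed earlier → (A).
(G) now also ready, so the ready set is {(F), (G)}; (F) is listed earlier → (F).
Now (D) and (G) have their prerequisites met. (D) is listed earlier, so (D) next.
(G) needed (A), now all done → (G).
Next only (C) has its prerequisites met → (C).

(E), (H), (B), (A), (F), (D), (G), (C)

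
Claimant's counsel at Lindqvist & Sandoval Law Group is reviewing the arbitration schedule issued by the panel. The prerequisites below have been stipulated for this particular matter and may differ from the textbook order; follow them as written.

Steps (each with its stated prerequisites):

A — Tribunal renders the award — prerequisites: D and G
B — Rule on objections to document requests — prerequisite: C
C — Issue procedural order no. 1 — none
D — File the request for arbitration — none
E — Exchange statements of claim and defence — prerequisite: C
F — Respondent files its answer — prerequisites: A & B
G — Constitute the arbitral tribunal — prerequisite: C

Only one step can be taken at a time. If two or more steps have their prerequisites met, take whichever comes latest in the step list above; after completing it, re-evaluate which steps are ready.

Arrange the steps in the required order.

Nothing is required for D and C. D is listed later → D first.
Next only C has its prerequisites met → C.
Now G, E and B have their prerequisites met. G is listed later, so G next.
Ready: E, B and A. E is listed later → E.
Now B and A have their prerequisites met. B is listed later, so B next.
Next only A has its prerequisites met → A.
That leaves F as the only ready step → F.

D, C, G, E, B, A, F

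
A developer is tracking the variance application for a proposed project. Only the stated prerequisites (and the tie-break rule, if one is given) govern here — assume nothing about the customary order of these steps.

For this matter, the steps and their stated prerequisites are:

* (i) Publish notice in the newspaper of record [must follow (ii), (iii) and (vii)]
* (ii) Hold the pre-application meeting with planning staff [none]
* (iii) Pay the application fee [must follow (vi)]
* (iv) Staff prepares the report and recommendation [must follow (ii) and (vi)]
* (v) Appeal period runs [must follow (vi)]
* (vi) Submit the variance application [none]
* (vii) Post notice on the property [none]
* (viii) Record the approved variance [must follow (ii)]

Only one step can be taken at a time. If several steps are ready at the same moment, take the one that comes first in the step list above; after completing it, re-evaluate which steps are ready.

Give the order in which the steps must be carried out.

Nothing is required for (ii), (vi) and (vii). (ii) is listed earlier → (ii) first.
(vi), (vii) and (viii) are all available; (vi) is listed earlier → (vi).
(iii), (iv) and (v) now also ready, so the ready set is {(iii), (iv), (v), (vii), (viii)}; (iii) is listed earlier → (iii).
Now (iv), (v), (vii) and (viii) have their prerequisites met. (iv) is listed earlier, so (iv) next.
Now (v), (vii) and (viii) have their prerequisites met. (v) is listed earlier, so (v) next.
Now (vii) and (viii) have their prerequisites met. (vii) is listed earlier, so (vii) next.
(i) and (viii) are both available; (i) is listed earlier → (i).
(viii) needed (ii), now all done → (viii).

(ii) → (vi) → (iii) → (iv) → (v) → (vii) → (i) → (viii)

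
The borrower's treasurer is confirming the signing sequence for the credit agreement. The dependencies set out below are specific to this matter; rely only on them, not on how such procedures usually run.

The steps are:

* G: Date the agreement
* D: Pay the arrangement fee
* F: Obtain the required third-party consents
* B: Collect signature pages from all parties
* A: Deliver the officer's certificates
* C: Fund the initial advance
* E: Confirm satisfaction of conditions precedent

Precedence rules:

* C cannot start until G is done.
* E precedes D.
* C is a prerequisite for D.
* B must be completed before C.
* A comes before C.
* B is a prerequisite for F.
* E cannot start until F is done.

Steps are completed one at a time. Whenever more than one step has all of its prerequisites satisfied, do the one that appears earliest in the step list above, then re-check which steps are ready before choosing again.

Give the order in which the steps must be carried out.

Nothing is required for G, B and A. G is listed earlier → G first.
Ready: B and A. B is listed earlier → B.
Now F and A have their prerequisites met. F is listed earlier, so F next.
E now also ready, so the ready set is {A, E}; A is listed earlier → A.
Ready: C and E. C is listed earlier → C.
E needed F, now all done → E.
D needed C and E, now all done → D.

G → B → F → A → C → E → D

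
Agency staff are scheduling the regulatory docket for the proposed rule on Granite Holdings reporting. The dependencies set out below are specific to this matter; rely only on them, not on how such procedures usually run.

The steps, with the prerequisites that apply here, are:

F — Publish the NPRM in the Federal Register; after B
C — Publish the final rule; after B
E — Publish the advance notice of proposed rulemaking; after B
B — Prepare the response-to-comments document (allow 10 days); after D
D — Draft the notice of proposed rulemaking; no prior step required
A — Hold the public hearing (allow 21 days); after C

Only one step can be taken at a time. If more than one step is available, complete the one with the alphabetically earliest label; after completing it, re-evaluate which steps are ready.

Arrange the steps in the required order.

Only D has no prerequisites, so it is first.
That leaves B as the only ready step → B.
Ready: C, E and F. C has the earlier label → C.
A now also ready, so the ready set is {A, E, F}; A has the earlier label → A.
Now E and F have their prerequisites met. E has the earlier label, so E next.
F needed B, now all done → F.

D, B, C, A, E, F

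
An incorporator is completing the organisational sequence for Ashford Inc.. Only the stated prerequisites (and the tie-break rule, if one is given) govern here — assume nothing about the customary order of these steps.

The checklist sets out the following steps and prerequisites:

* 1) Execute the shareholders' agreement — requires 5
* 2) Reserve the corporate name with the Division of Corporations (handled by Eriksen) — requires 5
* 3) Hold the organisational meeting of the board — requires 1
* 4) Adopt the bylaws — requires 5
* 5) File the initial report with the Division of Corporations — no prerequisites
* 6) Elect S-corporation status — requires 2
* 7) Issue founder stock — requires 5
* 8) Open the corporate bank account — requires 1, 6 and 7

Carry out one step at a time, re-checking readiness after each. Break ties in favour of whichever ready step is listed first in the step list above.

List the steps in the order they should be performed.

5, 1, 2, 3, 4, 6, 7, 8

Only 5 has no prerequisites, so it is first.
Now 1, 2, 4 and 7 have their prerequisites met. 1 is listed earlier, so 1 next.
Ready: 2, 3, 4 and 7. 2 is listed earlier → 2.
Now 3, 4, 6 and 7 have their prerequisites met. 3 is listed earlier, so 3 next.
4, 6 and 7 are all available; 4 is listed earlier → 4.
Now 6 and 7 have their prerequisites met. 6 is listed earlier, so 6 next.
That leaves 7 as the only ready step → 7.
That leaves 8 as the only ready step → 8.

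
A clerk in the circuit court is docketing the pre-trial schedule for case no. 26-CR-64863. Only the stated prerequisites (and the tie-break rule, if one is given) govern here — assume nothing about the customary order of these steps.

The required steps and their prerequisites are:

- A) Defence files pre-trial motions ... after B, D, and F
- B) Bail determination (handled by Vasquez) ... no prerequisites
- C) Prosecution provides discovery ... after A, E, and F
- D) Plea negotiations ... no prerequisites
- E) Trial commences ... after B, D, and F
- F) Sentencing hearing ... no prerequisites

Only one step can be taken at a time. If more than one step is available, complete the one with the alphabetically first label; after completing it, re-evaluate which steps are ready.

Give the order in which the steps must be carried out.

B D F A E C

B, D and F have no prerequisites; B has the earlier label, so B is first.
Now D and F have their prerequisites met. D has the earlier label, so D next.
Next only F has its prerequisites met → F.
Ready: A and E. A has the earlier label → A.
E needed B, D and F, now all done → E.
That leaves C as the only ready step → C.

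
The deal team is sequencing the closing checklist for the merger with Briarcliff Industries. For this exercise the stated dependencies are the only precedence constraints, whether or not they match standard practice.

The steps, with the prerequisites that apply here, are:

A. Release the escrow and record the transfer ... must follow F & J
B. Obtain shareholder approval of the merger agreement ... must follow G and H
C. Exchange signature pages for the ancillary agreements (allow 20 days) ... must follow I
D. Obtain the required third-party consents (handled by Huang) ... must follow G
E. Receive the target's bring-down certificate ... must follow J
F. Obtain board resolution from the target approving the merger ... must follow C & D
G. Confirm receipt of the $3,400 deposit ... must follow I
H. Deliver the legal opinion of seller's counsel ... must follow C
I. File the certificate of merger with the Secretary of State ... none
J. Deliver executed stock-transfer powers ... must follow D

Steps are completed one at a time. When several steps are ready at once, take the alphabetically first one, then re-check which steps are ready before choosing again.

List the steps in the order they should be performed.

I → C → G → D → F → H → B → J → A → E

I has no prerequisites → I first.
C and G are both available; C has the earlier label → C.
Ready: G and H. G has the earlier label → G.
D and H are both available; D has the earlier label → D.
F and J now also ready, so the ready set is {F, H, J}; F has the earlier label → F.
Ready: H and J. H has the earlier label → H.
Ready: B and J. B has the earlier label → B.
Next only J has its prerequisites met → J.
A and E are both available; A has the earlier label → A.
E is the only step now ready → E.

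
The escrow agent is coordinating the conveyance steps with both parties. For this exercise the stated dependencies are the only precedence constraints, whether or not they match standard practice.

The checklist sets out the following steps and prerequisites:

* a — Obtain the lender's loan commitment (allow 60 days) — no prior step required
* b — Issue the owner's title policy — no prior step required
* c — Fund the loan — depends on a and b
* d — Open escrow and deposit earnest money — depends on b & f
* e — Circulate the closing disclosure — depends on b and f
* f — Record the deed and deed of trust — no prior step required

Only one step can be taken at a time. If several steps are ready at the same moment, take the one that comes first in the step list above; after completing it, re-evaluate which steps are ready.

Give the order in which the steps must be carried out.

a b c f d e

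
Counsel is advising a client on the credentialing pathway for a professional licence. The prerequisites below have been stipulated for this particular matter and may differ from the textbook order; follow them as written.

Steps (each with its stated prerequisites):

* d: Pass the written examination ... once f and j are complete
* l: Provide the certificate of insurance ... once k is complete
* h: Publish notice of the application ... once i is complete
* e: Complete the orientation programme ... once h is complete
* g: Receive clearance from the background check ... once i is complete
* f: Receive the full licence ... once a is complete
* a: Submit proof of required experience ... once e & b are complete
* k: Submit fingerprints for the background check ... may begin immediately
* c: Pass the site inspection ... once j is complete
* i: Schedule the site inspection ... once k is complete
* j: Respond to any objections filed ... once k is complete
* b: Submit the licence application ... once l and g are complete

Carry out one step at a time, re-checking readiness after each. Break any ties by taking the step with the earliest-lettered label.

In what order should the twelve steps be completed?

k, i, g, h, e, j, c, l, b, a, f, d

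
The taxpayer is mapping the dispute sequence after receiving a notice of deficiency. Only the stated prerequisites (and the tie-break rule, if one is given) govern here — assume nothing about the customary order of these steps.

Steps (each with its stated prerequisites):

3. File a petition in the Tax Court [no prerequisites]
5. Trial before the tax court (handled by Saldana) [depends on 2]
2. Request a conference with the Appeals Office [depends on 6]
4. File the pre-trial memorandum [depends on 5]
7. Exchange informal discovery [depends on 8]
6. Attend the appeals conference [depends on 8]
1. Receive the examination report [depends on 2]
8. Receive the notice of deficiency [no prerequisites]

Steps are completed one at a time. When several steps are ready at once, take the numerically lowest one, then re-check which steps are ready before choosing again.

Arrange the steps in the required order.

3 → 8 → 6 → 2 → 1 → 5 → 4 → 7

Nothing is required for 3 and 8. 3 has the earlier label → 3 first.
That leaves 8 as the only ready step → 8.
Ready: 6 and 7. 6 has the earlier label → 6.
Ready: 2 and 7. 2 has the earlier label → 2.
Ready: 1, 5 and 7. 1 has the earlier label → 1.
Ready: 5 and 7. 5 has the earlier label → 5.
4 now also ready, so the ready set is {4, 7}; 4 has the earlier label → 4.
That leaves 7 as the only ready step → 7.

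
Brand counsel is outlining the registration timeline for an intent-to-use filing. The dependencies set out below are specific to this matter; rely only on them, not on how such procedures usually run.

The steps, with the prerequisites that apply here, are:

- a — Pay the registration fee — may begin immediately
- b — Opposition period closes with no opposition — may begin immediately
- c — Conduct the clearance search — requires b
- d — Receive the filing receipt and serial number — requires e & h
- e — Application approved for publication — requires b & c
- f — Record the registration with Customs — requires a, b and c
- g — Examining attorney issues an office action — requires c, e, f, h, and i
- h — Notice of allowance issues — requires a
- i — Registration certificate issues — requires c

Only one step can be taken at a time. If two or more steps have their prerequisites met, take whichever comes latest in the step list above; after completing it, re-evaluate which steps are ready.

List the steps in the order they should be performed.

b c i e a h f g d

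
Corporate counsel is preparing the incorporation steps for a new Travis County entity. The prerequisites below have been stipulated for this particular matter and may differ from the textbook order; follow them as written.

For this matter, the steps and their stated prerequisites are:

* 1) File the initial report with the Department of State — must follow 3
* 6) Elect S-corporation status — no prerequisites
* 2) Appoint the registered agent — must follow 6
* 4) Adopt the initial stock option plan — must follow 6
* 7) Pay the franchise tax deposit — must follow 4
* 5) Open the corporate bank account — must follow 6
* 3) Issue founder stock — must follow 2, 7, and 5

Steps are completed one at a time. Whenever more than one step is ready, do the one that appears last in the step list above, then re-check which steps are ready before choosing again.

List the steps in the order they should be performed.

6, 5, 4, 7, 2, 3, 1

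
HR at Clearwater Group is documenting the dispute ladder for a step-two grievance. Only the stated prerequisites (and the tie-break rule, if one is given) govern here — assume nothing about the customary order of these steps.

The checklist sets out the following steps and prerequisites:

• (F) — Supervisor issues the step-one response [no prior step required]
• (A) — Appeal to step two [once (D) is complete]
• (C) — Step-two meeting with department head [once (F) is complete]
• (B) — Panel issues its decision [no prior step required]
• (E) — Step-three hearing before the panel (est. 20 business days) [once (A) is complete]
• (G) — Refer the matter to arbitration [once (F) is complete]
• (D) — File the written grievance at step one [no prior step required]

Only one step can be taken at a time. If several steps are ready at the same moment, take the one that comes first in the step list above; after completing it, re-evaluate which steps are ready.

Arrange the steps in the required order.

Nothing is required for (F), (B) and (D). (F) is listed earlier → (F) first.
Ready: (C), (B), (G) and (D). (C) is listed earlier → (C).
(B), (G) and (D) are all available; (B) is listed earlier → (B).
Ready: (G) and (D). (G) is listed earlier → (G).
Next only (D) has its prerequisites met → (D).
(A) needed (D), now all done → (A).
(E) needed (A), now all done → (E).

(F), (C), (B), (G), (D), (A), (E)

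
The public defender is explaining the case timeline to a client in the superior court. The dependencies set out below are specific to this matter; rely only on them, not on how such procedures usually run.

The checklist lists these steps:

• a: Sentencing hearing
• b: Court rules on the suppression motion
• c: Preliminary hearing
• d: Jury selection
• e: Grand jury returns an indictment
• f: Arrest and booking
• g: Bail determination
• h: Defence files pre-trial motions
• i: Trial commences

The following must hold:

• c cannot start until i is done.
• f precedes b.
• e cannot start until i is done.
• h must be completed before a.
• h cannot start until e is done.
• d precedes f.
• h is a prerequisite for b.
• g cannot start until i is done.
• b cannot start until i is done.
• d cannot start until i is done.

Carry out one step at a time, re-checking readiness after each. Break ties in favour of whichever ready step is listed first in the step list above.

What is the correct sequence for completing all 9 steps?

i is the only step with nothing outstanding, so it goes first.
Now c, d, e and g have their prerequisites met. c is listed earlier, so c next.
Now d, e and g have their prerequisites met. d is listed earlier, so d next.
Ready: e, f and g. e is listed earlier → e.
h now also ready, so the ready set is {f, g, h}; f is listed earlier → f.
Now g and h have their prerequisites met. g is listed earlier, so g next.
h is the only step now ready → h.
Ready: a and b. a is listed earlier → a.
b is the only step now ready → b.

i c d e f g h a b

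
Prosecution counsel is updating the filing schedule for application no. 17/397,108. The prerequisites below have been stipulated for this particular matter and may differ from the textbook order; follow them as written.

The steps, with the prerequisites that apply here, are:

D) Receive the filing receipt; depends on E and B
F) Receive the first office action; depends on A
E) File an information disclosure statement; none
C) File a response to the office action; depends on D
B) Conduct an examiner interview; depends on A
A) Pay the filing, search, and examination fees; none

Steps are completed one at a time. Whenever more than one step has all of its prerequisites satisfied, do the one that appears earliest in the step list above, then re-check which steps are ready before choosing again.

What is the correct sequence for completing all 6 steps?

Nothing is required for E and A. E is listed earlier → E first.
Next only A has its prerequisites met → A.
Now F and B have their prerequisites met. F is listed earlier, so F next.
That leaves B as the only ready step → B.
D needed E and B, now all done → D.
C is the only step now ready → C.

E → A → F → B → D → C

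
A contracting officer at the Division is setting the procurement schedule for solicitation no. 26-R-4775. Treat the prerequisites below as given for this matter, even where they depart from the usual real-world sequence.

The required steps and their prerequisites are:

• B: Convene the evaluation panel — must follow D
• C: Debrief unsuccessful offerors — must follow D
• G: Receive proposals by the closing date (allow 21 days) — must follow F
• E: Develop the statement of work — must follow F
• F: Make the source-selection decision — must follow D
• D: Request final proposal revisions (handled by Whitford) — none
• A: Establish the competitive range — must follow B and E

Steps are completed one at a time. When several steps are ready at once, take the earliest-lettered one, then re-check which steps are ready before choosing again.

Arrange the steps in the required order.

D, B, C, F, E, A, G

Only D has no prerequisites, so it is first.
Now B, C and F have their prerequisites met. B has the earlier label, so B next.
C and F are both available; C has the earlier label → C.
Next only F has its prerequisites met → F.
Ready: E and G. E has the earlier label → E.
A now also ready, so the ready set is {A, G}; A has the earlier label → A.
G is the only step now ready → G.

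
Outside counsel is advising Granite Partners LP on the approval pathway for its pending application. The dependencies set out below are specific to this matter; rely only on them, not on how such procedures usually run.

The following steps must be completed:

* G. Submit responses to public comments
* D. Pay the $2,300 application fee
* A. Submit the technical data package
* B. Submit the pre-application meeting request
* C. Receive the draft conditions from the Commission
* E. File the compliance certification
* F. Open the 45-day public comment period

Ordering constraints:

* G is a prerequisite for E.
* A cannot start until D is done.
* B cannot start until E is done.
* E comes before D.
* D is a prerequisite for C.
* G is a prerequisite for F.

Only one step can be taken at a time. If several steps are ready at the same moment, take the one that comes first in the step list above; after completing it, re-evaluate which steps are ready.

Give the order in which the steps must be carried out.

G is the only step with nothing outstanding, so it goes first.
E and F are both available; E is listed earlier → E.
D and B now also ready, so the ready set is {D, B, F}; D is listed earlier → D.
A and C now also ready, so the ready set is {A, B, C, F}; A is listed earlier → A.
Now B, C and F have their prerequisites met. B is listed earlier, so B next.
C and F are both available; C is listed earlier → C.
F needed G, now all done → F.

G E D A B C F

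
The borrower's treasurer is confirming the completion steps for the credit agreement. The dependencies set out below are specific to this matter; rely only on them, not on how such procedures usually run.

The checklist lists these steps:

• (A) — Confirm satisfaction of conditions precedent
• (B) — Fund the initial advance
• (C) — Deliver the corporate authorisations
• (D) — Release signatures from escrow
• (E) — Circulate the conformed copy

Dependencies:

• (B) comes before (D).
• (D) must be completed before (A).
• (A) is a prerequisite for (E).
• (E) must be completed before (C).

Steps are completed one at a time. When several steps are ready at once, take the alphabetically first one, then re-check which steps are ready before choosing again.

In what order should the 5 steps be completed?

(B) has no prerequisites → (B) first.
(D) is the only step now ready → (D).
That leaves (A) as the only ready step → (A).
(E) is the only step now ready → (E).
(C) is the only step now ready → (C).

(B), (D), (A), (E), (C)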